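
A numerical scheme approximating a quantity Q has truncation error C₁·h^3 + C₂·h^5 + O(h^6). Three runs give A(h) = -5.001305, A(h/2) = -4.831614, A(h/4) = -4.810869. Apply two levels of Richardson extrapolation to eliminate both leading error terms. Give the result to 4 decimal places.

First eliminate the h^3 term (factor 2^3 = 8):
  B₁ = (8·(-4.831614) − (-5.001305))/7 = -4.807372
  B₂ = (8·(-4.810869) − (-4.831614))/7 = -4.807905
Then eliminate the h^5 term (factor 2^5 = 32):
  (32·(-4.807905) − (-4.807372))/31 = -4.807922

-4.8079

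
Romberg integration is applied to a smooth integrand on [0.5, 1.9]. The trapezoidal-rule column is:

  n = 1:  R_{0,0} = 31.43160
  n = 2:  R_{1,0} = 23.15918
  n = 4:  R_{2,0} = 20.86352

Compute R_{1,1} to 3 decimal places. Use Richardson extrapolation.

Richardson extrapolation on the trapezoidal column (denominator 4−1=3):
R_{1,1} = 23.15918 + (23.15918 − 31.43160)/3 = 20.40171

20.402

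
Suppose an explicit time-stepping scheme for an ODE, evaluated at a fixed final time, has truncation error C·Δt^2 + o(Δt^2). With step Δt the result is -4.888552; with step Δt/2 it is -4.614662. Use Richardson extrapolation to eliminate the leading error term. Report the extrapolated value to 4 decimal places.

Extrapolated value = (4·A(Δt/2) − A(Δt)) / (4 − 1)
= (4·(-4.614662) − (-4.888552)) / 3
= -13.570096 / 3 = -4.523365

-4.5234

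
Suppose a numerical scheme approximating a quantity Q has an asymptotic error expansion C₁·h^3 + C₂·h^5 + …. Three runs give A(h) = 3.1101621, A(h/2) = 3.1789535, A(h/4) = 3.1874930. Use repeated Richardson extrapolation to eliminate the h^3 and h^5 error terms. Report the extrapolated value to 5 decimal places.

First eliminate the h^3 term (factor 2^3 = 8):
  B₁ = (8·3.1789535 − 3.1101621)/7 = 3.1887808
  B₂ = (8·3.1874930 − 3.1789535)/7 = 3.1887129
Then eliminate the h^5 term (factor 2^5 = 32):
  (32·3.1887129 − 3.1887808)/31 = 3.1887107

3.18871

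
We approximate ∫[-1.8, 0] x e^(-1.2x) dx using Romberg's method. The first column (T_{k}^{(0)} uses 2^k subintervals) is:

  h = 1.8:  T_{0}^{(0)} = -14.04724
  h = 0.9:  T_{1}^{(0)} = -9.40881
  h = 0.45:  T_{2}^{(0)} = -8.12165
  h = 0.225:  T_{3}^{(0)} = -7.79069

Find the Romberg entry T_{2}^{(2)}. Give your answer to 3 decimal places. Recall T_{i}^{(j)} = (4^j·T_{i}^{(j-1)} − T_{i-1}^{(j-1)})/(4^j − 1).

T_{1}^{(1)} = (4·(-9.40881) − (-14.04724)) / 3 = -7.86267
T_{2}^{(1)} = (4·(-8.12165) − (-9.40881)) / 3 = -7.69260
T_{2}^{(2)} = -7.69260 + (-7.69260 − (-7.86267))/15 = -7.68126

-7.681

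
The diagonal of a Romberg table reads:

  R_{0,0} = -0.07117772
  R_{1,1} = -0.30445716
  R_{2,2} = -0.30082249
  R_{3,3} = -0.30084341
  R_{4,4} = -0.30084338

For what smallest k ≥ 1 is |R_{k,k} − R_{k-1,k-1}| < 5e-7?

k = 4

|R_{1,1} − R_{0,0}| = 0.23327944 ≥ 5e-7
|R_{2,2} − R_{1,1}| = 0.00363467 ≥ 5e-7
|R_{3,3} − R_{2,2}| = 0.00002092 ≥ 5e-7
|R_{4,4} − R_{3,3}| = 0.00000003 < 5e-7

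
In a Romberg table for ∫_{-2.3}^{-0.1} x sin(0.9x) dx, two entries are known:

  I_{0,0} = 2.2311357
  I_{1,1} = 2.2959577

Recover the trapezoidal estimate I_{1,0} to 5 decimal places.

2.27975

From I_{1,1} = (4·I_{1,0} − I_{0,0})/3, solve for I_{1,0}:
4·I_{1,0} = 3·2.2959577 + 2.2311357 = 9.1190088
I_{1,0} = 2.2797522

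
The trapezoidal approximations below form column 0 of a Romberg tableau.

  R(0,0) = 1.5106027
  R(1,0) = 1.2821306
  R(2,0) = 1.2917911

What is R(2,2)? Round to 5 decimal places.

1.30095

Richardson extrapolation on the trapezoidal column (denominator 4−1=3):
R(1,1) = (4·1.2821306 − 1.5106027) / 3 = 1.2059732
R(2,1) = (4·1.2917911 − 1.2821306) / 3 = 1.2950113
R(2,2) = (16·1.2950113 − 1.2059732) / 15 = 1.3009472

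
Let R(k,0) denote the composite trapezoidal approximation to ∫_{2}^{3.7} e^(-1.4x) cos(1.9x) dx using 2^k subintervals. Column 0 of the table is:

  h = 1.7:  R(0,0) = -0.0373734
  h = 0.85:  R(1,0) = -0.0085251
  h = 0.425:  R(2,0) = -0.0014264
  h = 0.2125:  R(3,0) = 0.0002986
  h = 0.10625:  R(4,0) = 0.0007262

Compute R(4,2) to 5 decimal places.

0.00087

Richardson extrapolation on the trapezoidal column (denominator 4−1=3):
R(3,1) = (4·0.0002986 − (-0.0014264)) / 3 = 0.0008736
R(4,1) = (4·0.0007262 − 0.0002986) / 3 = 0.0008687
R(4,2) = (16·0.0008687 − 0.0008736) / 15 = 0.0008684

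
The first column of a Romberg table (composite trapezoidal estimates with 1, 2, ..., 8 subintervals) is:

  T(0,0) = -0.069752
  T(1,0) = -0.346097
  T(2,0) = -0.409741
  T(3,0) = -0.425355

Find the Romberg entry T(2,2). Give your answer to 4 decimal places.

-0.4305

T(1,1) = -0.346097 + (-0.346097 − (-0.069752))/3 = -0.438212
T(2,1) = -0.409741 + (-0.409741 − (-0.346097))/3 = -0.430956
T(2,2) = (16·(-0.430956) − (-0.438212)) / 15 = -0.430472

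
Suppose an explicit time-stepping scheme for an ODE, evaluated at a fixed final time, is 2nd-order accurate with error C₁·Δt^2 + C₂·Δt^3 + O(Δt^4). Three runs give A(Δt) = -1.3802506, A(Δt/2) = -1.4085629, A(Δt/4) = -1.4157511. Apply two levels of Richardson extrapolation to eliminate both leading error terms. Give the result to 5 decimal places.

-1.41817

First eliminate the Δt^2 term (factor 2^2 = 4):
  B₁ = (4·(-1.4085629) − (-1.3802506))/3 = -1.4180003
  B₂ = (4·(-1.4157511) − (-1.4085629))/3 = -1.4181472
Then eliminate the Δt^3 term (factor 2^3 = 8):
  (8·(-1.4181472) − (-1.4180003))/7 = -1.4181682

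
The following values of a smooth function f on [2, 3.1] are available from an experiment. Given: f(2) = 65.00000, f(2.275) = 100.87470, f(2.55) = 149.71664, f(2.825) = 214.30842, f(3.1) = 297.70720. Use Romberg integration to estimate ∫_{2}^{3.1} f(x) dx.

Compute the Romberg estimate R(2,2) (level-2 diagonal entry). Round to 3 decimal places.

176.262

R(0,0) (trapezoid, 1 panel, h=1.1000): 199.48896
R(1,0) (trapezoid, 2 panels, h=0.5500): 182.08863
R(2,0) (trapezoid, 4 panels, h=0.2750): 177.71967
R(1,1) = 182.08863 + (182.08863 − 199.48896)/3 = 176.28852
R(2,1) = 177.71967 + (177.71967 − 182.08863)/3 = 176.26335
R(2,2) = 176.26335 + (176.26335 − 176.28852)/15 = 176.26167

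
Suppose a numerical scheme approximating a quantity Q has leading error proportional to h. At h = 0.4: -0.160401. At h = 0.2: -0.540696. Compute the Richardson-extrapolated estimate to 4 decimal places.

Extrapolated value = (2·A(h/2) − A(h)) / (2 − 1)
= (2·(-0.540696) − (-0.160401)) / 1
= -0.920991 / 1 = -0.920991

-0.9210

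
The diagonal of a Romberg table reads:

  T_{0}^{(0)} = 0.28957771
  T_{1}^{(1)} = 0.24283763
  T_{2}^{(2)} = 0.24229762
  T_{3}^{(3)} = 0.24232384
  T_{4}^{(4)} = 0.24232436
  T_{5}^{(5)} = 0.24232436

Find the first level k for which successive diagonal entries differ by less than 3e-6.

k = 4

|T_{1}^{(1)} − T_{0}^{(0)}| = 0.04674008 ≥ 3e-6
|T_{2}^{(2)} − T_{1}^{(1)}| = 0.00054001 ≥ 3e-6
|T_{3}^{(3)} − T_{2}^{(2)}| = 0.00002622 ≥ 3e-6
|T_{4}^{(4)} − T_{3}^{(3)}| = 0.00000052 < 3e-6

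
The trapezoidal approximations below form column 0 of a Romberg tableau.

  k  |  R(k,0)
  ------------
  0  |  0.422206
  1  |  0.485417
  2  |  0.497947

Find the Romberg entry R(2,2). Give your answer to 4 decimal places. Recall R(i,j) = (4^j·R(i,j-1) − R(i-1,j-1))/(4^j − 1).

0.5018

Richardson extrapolation on the trapezoidal column (denominator 4−1=3):
R(1,1) = 0.485417 + (0.485417 − 0.422206)/3 = 0.506487
R(2,1) = 0.497947 + (0.497947 − 0.485417)/3 = 0.502124
R(2,2) = (16·0.502124 − 0.506487) / 15 = 0.501833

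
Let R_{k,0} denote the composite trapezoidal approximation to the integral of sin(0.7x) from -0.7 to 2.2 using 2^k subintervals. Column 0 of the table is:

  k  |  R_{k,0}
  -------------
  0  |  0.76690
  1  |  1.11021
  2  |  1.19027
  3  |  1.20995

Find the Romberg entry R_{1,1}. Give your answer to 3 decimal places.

1.225

R_{1,1} = 1.11021 + (1.11021 − 0.76690)/3 = 1.22465
(Column j=1 coincides with Simpson's rule on the same nodes.)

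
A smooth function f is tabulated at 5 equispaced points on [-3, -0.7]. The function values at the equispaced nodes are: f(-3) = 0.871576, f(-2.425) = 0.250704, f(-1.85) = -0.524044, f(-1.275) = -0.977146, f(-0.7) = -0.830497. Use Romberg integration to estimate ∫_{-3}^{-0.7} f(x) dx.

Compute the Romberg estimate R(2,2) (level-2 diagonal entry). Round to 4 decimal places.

R(0,0) (trapezoid, 1 panel, h=2.3000): 0.047241
R(1,0) (trapezoid, 2 panels, h=1.1500): -0.579030
R(2,0) (trapezoid, 4 panels, h=0.5750): -0.707219
R(1,1) = -0.579030 + (-0.579030 − 0.047241)/3 = -0.787787
R(2,1) = -0.707219 + (-0.707219 − (-0.579030))/3 = -0.749949
R(2,2) = -0.749949 + (-0.749949 − (-0.787787))/15 = -0.747426

-0.7474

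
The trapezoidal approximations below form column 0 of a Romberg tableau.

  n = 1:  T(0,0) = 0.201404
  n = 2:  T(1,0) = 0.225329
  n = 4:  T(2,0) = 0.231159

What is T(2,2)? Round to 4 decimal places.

0.2331

Richardson extrapolation on the trapezoidal column (denominator 4−1=3):
T(1,1) = (4·0.225329 − 0.201404) / 3 = 0.233304
T(2,1) = (4·0.231159 − 0.225329) / 3 = 0.233102
T(2,2) = 0.233102 + (0.233102 − 0.233304)/15 = 0.233089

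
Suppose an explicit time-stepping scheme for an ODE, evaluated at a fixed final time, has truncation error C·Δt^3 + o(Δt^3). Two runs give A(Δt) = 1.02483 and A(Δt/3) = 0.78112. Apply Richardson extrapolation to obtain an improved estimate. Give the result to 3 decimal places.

Extrapolated value = (27·A(Δt/3) − A(Δt)) / (27 − 1)
= (27·0.78112 − 1.02483) / 26
= 20.06541 / 26 = 0.77175

0.772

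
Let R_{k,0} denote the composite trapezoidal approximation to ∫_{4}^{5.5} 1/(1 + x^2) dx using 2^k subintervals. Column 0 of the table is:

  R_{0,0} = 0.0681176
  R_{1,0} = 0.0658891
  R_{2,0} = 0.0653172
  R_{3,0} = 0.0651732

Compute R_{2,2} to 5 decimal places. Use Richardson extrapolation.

Richardson extrapolation on the trapezoidal column (denominator 4−1=3):
R_{1,1} = 0.0658891 + (0.0658891 − 0.0681176)/3 = 0.0651463
R_{2,1} = 0.0653172 + (0.0653172 − 0.0658891)/3 = 0.0651266
R_{2,2} = 0.0651266 + (0.0651266 − 0.0651463)/15 = 0.0651253

0.06513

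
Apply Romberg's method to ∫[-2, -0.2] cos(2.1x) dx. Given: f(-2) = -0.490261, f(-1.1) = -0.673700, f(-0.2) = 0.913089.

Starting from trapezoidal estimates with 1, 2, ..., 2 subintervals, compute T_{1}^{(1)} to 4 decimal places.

T_{0}^{(0)} (trapezoid, 1 panel, h=1.8000): 0.380545
T_{1}^{(0)} (trapezoid, 2 panels, h=0.9000): -0.416057
T_{1}^{(1)} = -0.416057 + (-0.416057 − 0.380545)/3 = -0.681591

-0.6816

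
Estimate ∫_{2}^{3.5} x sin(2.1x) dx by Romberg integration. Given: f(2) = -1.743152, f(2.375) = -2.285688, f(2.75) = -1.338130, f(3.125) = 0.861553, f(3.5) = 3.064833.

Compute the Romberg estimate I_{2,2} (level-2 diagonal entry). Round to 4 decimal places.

I_{0,0} (trapezoid, 1 panel, h=1.5000): 0.991261
I_{1,0} (trapezoid, 2 panels, h=0.7500): -0.507967
I_{2,0} (trapezoid, 4 panels, h=0.3750): -0.788034
I_{1,1} = -0.507967 + (-0.507967 − 0.991261)/3 = -1.007710
I_{2,1} = -0.788034 + (-0.788034 − (-0.507967))/3 = -0.881390
I_{2,2} = -0.881390 + (-0.881390 − (-1.007710))/15 = -0.872969

-0.8730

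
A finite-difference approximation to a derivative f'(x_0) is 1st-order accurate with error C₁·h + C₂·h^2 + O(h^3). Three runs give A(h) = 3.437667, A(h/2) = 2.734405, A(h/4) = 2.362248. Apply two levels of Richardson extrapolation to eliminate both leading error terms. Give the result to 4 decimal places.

First eliminate the h term (factor 2^1 = 2):
  B₁ = (2·2.734405 − 3.437667)/1 = 2.031143
  B₂ = (2·2.362248 − 2.734405)/1 = 1.990091
Then eliminate the h^2 term (factor 2^2 = 4):
  (4·1.990091 − 2.031143)/3 = 1.976407

1.9764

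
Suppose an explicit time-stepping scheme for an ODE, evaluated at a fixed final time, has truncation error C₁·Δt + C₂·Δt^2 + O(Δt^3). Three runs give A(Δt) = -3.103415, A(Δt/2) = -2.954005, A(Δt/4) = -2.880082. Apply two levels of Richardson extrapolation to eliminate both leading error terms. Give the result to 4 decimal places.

-2.8067

First eliminate the Δt term (factor 2^1 = 2):
  B₁ = (2·(-2.954005) − (-3.103415))/1 = -2.804595
  B₂ = (2·(-2.880082) − (-2.954005))/1 = -2.806159
Then eliminate the Δt^2 term (factor 2^2 = 4):
  (4·(-2.806159) − (-2.804595))/3 = -2.806680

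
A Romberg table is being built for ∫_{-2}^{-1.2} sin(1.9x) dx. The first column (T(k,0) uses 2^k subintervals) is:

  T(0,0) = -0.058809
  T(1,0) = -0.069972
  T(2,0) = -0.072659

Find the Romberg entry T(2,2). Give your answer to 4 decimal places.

-0.0735

Richardson extrapolation on the trapezoidal column (denominator 4−1=3):
T(1,1) = (4·(-0.069972) − (-0.058809)) / 3 = -0.073693
T(2,1) = (4·(-0.072659) − (-0.069972)) / 3 = -0.073555
T(2,2) = -0.073555 + (-0.073555 − (-0.073693))/15 = -0.073546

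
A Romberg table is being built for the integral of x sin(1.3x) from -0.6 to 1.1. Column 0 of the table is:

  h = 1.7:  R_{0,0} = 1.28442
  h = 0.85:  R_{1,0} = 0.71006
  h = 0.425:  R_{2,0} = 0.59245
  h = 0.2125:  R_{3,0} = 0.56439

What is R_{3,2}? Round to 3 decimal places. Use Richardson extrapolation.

0.555

Richardson extrapolation on the trapezoidal column (denominator 4−1=3):
R_{2,1} = (4·0.59245 − 0.71006) / 3 = 0.55325
R_{3,1} = 0.56439 + (0.56439 − 0.59245)/3 = 0.55504
R_{3,2} = 0.55504 + (0.55504 − 0.55325)/15 = 0.55516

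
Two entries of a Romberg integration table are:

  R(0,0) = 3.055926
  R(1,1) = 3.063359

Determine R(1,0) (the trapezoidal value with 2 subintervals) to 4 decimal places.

3.0615

From R(1,1) = (4·R(1,0) − R(0,0))/3, solve for R(1,0):
4·R(1,0) = 3·3.063359 + 3.055926 = 12.246003
R(1,0) = 3.061501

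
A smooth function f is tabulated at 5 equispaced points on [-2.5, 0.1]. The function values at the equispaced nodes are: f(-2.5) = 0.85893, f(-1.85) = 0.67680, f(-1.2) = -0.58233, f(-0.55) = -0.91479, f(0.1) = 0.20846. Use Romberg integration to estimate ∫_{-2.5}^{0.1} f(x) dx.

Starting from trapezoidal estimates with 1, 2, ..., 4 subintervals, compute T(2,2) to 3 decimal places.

-0.206

T(0,0) (trapezoid, 1 panel, h=2.6000): 1.38761
T(1,0) (trapezoid, 2 panels, h=1.3000): -0.06323
T(2,0) (trapezoid, 4 panels, h=0.6500): -0.18631
T(1,1) = -0.06323 + (-0.06323 − 1.38761)/3 = -0.54684
T(2,1) = -0.18631 + (-0.18631 − (-0.06323))/3 = -0.22734
T(2,2) = -0.22734 + (-0.22734 − (-0.54684))/15 = -0.20604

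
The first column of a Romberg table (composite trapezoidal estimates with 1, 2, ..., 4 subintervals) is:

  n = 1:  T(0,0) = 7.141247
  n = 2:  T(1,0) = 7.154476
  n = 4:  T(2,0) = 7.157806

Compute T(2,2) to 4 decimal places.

7.1589

Richardson extrapolation on the trapezoidal column (denominator 4−1=3):
T(1,1) = (4·7.154476 − 7.141247) / 3 = 7.158886
T(2,1) = (4·7.157806 − 7.154476) / 3 = 7.158916
T(2,2) = 7.158916 + (7.158916 − 7.158886)/15 = 7.158918
(Column j=1 coincides with Simpson's rule on the same nodes.)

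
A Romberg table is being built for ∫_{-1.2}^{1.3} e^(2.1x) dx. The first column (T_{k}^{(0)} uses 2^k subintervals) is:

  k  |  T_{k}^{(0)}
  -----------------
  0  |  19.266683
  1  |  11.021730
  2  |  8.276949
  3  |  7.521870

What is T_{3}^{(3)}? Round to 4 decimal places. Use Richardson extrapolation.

T_{1}^{(1)} = (4·11.021730 − 19.266683) / 3 = 8.273412
T_{2}^{(1)} = 8.276949 + (8.276949 − 11.021730)/3 = 7.362022
T_{3}^{(1)} = 7.521870 + (7.521870 − 8.276949)/3 = 7.270177
T_{2}^{(2)} = 7.362022 + (7.362022 − 8.273412)/15 = 7.301263
T_{3}^{(2)} = (16·7.270177 − 7.362022) / 15 = 7.264054
T_{3}^{(3)} = 7.264054 + (7.264054 − 7.301263)/63 = 7.263463

7.2635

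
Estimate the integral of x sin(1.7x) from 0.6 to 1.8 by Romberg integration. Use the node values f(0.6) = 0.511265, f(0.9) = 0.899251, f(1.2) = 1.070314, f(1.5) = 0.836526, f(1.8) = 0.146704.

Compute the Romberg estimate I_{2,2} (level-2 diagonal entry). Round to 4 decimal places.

0.9733

I_{0,0} (trapezoid, 1 panel, h=1.2000): 0.394781
I_{1,0} (trapezoid, 2 panels, h=0.6000): 0.839579
I_{2,0} (trapezoid, 4 panels, h=0.3000): 0.940523
I_{1,1} = 0.839579 + (0.839579 − 0.394781)/3 = 0.987845
I_{2,1} = 0.940523 + (0.940523 − 0.839579)/3 = 0.974171
I_{2,2} = 0.974171 + (0.974171 − 0.987845)/15 = 0.973259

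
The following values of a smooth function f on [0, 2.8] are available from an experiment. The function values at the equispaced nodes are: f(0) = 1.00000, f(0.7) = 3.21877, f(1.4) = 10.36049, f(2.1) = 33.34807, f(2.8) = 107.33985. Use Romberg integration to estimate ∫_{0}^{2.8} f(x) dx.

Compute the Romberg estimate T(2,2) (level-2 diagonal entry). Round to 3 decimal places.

63.866

T(0,0) (trapezoid, 1 panel, h=2.8000): 151.67579
T(1,0) (trapezoid, 2 panels, h=1.4000): 90.34258
T(2,0) (trapezoid, 4 panels, h=0.7000): 70.76808
T(1,1) = 90.34258 + (90.34258 − 151.67579)/3 = 69.89818
T(2,1) = 70.76808 + (70.76808 − 90.34258)/3 = 64.24325
T(2,2) = 64.24325 + (64.24325 − 69.89818)/15 = 63.86625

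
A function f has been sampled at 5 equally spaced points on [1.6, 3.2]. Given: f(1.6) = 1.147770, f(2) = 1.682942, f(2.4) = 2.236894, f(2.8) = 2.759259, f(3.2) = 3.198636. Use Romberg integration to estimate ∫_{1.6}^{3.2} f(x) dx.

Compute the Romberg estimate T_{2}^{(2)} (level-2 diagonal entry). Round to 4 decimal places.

3.5452

T_{0}^{(0)} (trapezoid, 1 panel, h=1.6000): 3.477125
T_{1}^{(0)} (trapezoid, 2 panels, h=0.8000): 3.528078
T_{2}^{(0)} (trapezoid, 4 panels, h=0.4000): 3.540919
T_{1}^{(1)} = 3.528078 + (3.528078 − 3.477125)/3 = 3.545062
T_{2}^{(1)} = 3.540919 + (3.540919 − 3.528078)/3 = 3.545199
T_{2}^{(2)} = 3.545199 + (3.545199 − 3.545062)/15 = 3.545208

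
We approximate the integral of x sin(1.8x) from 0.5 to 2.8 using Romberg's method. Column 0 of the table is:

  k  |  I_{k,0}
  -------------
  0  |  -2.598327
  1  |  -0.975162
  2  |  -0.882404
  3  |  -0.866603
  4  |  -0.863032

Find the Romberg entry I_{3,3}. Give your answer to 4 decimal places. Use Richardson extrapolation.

-0.8617

Richardson extrapolation on the trapezoidal column (denominator 4−1=3):
I_{1,1} = (4·(-0.975162) − (-2.598327)) / 3 = -0.434107
I_{2,1} = (4·(-0.882404) − (-0.975162)) / 3 = -0.851485
I_{3,1} = (4·(-0.866603) − (-0.882404)) / 3 = -0.861336
I_{2,2} = -0.851485 + (-0.851485 − (-0.434107))/15 = -0.879310
I_{3,2} = (16·(-0.861336) − (-0.851485)) / 15 = -0.861993
I_{3,3} = -0.861993 + (-0.861993 − (-0.879310))/63 = -0.861718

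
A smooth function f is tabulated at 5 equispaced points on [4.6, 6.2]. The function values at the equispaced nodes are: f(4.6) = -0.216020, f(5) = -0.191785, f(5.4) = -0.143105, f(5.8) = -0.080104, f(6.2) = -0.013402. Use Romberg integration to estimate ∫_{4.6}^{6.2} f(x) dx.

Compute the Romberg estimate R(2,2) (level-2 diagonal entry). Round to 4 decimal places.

R(0,0) (trapezoid, 1 panel, h=1.6000): -0.183538
R(1,0) (trapezoid, 2 panels, h=0.8000): -0.206253
R(2,0) (trapezoid, 4 panels, h=0.4000): -0.211882
R(1,1) = -0.206253 + (-0.206253 − (-0.183538))/3 = -0.213825
R(2,1) = -0.211882 + (-0.211882 − (-0.206253))/3 = -0.213758
R(2,2) = -0.213758 + (-0.213758 − (-0.213825))/15 = -0.213754

-0.2138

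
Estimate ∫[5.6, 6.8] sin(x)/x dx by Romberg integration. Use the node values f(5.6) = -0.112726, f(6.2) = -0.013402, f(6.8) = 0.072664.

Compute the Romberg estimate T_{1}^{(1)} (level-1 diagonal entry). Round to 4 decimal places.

-0.0187

T_{0}^{(0)} (trapezoid, 1 panel, h=1.2000): -0.024037
T_{1}^{(0)} (trapezoid, 2 panels, h=0.6000): -0.020060
T_{1}^{(1)} = -0.020060 + (-0.020060 − (-0.024037))/3 = -0.018734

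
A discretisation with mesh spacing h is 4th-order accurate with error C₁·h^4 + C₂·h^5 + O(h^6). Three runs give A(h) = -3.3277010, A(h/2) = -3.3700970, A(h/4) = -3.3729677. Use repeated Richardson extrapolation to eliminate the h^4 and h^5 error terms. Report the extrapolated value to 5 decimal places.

First eliminate the h^4 term (factor 2^4 = 16):
  B₁ = (16·(-3.3700970) − (-3.3277010))/15 = -3.3729234
  B₂ = (16·(-3.3729677) − (-3.3700970))/15 = -3.3731591
Then eliminate the h^5 term (factor 2^5 = 32):
  (32·(-3.3731591) − (-3.3729234))/31 = -3.3731667

-3.37317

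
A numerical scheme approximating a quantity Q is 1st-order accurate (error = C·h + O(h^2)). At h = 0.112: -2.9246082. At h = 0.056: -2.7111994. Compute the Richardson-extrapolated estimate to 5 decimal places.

Extrapolated value = (2·A(h/2) − A(h)) / (2 − 1)
= (2·(-2.7111994) − (-2.9246082)) / 1
= -2.4977906 / 1 = -2.4977906

-2.49779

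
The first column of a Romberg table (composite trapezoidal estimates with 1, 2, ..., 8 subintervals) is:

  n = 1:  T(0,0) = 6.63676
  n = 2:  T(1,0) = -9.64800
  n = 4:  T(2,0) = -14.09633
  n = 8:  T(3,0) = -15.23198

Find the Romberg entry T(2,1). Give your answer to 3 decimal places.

-15.579

T(2,1) = -14.09633 + (-14.09633 − (-9.64800))/3 = -15.57911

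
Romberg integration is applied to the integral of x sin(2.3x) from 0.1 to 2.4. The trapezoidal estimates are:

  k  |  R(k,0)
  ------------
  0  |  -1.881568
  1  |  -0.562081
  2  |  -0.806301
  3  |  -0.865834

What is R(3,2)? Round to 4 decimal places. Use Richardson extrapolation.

R(2,1) = (4·(-0.806301) − (-0.562081)) / 3 = -0.887708
R(3,1) = -0.865834 + (-0.865834 − (-0.806301))/3 = -0.885678
R(3,2) = (16·(-0.885678) − (-0.887708)) / 15 = -0.885543

-0.8855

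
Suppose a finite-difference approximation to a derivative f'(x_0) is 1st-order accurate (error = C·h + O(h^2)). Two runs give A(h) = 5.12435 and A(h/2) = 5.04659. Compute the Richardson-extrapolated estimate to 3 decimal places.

4.969

The leading error scales as h; refining by a factor of 2 reduces it by 2^1 = 2.
Extrapolated value = (2·A(h/2) − A(h)) / (2 − 1)
= (2·5.04659 − 5.12435) / 1
= 4.96883 / 1 = 4.96883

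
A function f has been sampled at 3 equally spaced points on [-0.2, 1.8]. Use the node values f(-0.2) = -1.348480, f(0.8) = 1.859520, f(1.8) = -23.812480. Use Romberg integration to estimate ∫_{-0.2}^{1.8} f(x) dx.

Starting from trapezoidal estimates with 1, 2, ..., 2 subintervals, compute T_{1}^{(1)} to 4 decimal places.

-5.9076

T_{0}^{(0)} (trapezoid, 1 panel, h=2.0000): -25.160960
T_{1}^{(0)} (trapezoid, 2 panels, h=1.0000): -10.720960
T_{1}^{(1)} = -10.720960 + (-10.720960 − (-25.160960))/3 = -5.907627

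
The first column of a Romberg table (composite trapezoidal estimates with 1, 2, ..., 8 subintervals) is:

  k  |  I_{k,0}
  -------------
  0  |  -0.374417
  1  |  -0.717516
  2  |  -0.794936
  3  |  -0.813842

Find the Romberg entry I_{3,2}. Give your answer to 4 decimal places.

Richardson extrapolation on the trapezoidal column (denominator 4−1=3):
I_{2,1} = -0.794936 + (-0.794936 − (-0.717516))/3 = -0.820743
I_{3,1} = -0.813842 + (-0.813842 − (-0.794936))/3 = -0.820144
I_{3,2} = -0.820144 + (-0.820144 − (-0.820743))/15 = -0.820104
(Column j=1 coincides with Simpson's rule on the same nodes.)

-0.8201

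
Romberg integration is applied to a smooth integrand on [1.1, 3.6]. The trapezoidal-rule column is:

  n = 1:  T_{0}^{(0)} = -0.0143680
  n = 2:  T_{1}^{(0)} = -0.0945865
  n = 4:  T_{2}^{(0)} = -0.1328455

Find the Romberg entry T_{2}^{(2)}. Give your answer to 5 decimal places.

Richardson extrapolation on the trapezoidal column (denominator 4−1=3):
T_{1}^{(1)} = (4·(-0.0945865) − (-0.0143680)) / 3 = -0.1213260
T_{2}^{(1)} = (4·(-0.1328455) − (-0.0945865)) / 3 = -0.1455985
T_{2}^{(2)} = -0.1455985 + (-0.1455985 − (-0.1213260))/15 = -0.1472167

-0.14722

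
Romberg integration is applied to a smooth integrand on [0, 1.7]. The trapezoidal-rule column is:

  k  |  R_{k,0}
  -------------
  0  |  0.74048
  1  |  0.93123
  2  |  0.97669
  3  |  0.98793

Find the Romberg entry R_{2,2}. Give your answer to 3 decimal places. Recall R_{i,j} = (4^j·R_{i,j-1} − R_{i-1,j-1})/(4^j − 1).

0.992

R_{1,1} = (4·0.93123 − 0.74048) / 3 = 0.99481
R_{2,1} = 0.97669 + (0.97669 − 0.93123)/3 = 0.99184
R_{2,2} = 0.99184 + (0.99184 − 0.99481)/15 = 0.99164
(Column j=1 coincides with Simpson's rule on the same nodes.)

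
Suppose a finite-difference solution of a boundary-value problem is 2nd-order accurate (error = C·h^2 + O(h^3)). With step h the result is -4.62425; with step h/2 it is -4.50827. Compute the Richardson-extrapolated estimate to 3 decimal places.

Extrapolated value = (4·A(h/2) − A(h)) / (4 − 1)
= (4·(-4.50827) − (-4.62425)) / 3
= -13.40883 / 3 = -4.46961

-4.470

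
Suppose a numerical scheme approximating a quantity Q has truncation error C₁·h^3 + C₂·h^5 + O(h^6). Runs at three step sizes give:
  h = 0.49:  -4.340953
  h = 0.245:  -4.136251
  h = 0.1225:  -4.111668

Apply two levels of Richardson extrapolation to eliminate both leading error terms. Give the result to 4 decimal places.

First eliminate the h^3 term (factor 2^3 = 8):
  B₁ = (8·(-4.136251) − (-4.340953))/7 = -4.107008
  B₂ = (8·(-4.111668) − (-4.136251))/7 = -4.108156
Then eliminate the h^5 term (factor 2^5 = 32):
  (32·(-4.108156) − (-4.107008))/31 = -4.108193

-4.1082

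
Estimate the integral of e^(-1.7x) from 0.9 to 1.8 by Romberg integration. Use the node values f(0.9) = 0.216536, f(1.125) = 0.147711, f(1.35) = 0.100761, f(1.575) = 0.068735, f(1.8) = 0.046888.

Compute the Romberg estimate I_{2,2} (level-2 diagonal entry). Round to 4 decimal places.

I_{0,0} (trapezoid, 1 panel, h=0.9000): 0.118541
I_{1,0} (trapezoid, 2 panels, h=0.4500): 0.104613
I_{2,0} (trapezoid, 4 panels, h=0.2250): 0.101007
I_{1,1} = 0.104613 + (0.104613 − 0.118541)/3 = 0.099970
I_{2,1} = 0.101007 + (0.101007 − 0.104613)/3 = 0.099805
I_{2,2} = 0.099805 + (0.099805 − 0.099970)/15 = 0.099794

0.0998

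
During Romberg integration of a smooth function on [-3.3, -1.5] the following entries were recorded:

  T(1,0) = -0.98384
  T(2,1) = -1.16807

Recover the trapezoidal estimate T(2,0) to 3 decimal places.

-1.122

From T(2,1) = (4·T(2,0) − T(1,0))/3, solve for T(2,0):
4·T(2,0) = 3·(-1.16807) + (-0.98384) = -4.48805
T(2,0) = -1.12201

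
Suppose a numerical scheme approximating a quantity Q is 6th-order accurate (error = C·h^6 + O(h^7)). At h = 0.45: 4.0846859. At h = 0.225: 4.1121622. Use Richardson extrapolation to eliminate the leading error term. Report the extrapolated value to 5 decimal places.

The leading error scales as h^6; refining by a factor of 2 reduces it by 2^6 = 64.
Extrapolated value = (64·A(h/2) − A(h)) / (64 − 1)
= (64·4.1121622 − 4.0846859) / 63
= 259.0936949 / 63 = 4.1125983

4.11260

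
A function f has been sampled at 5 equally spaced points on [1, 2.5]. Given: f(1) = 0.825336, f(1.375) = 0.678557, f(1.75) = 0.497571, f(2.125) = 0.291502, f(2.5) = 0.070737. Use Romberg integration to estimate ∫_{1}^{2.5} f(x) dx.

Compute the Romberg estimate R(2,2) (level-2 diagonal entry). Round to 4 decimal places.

0.7214

R(0,0) (trapezoid, 1 panel, h=1.5000): 0.672055
R(1,0) (trapezoid, 2 panels, h=0.7500): 0.709206
R(2,0) (trapezoid, 4 panels, h=0.3750): 0.718375
R(1,1) = 0.709206 + (0.709206 − 0.672055)/3 = 0.721590
R(2,1) = 0.718375 + (0.718375 − 0.709206)/3 = 0.721431
R(2,2) = 0.721431 + (0.721431 − 0.721590)/15 = 0.721420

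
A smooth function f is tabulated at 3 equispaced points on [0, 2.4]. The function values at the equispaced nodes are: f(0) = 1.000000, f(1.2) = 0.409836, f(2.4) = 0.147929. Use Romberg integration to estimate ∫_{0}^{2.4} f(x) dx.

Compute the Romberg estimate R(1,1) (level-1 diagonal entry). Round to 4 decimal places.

1.1149

R(0,0) (trapezoid, 1 panel, h=2.4000): 1.377515
R(1,0) (trapezoid, 2 panels, h=1.2000): 1.180561
R(1,1) = 1.180561 + (1.180561 − 1.377515)/3 = 1.114910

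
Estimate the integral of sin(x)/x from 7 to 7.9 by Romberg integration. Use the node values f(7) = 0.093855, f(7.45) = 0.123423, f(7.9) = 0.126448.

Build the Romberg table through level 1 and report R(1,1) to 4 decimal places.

R(0,0) (trapezoid, 1 panel, h=0.9000): 0.099136
R(1,0) (trapezoid, 2 panels, h=0.4500): 0.105109
R(1,1) = 0.105109 + (0.105109 − 0.099136)/3 = 0.107100

0.1071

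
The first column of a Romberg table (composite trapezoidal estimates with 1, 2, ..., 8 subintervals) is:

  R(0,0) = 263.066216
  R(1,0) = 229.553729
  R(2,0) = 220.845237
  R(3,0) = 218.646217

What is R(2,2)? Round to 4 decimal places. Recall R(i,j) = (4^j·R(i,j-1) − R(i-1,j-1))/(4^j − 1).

217.9130

R(1,1) = 229.553729 + (229.553729 − 263.066216)/3 = 218.382900
R(2,1) = 220.845237 + (220.845237 − 229.553729)/3 = 217.942406
R(2,2) = (16·217.942406 − 218.382900) / 15 = 217.913040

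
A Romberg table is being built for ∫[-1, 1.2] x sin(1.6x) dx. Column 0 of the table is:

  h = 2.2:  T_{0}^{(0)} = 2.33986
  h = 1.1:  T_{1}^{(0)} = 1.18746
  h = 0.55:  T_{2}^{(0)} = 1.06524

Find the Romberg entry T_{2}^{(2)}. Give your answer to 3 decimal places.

Richardson extrapolation on the trapezoidal column (denominator 4−1=3):
T_{1}^{(1)} = (4·1.18746 − 2.33986) / 3 = 0.80333
T_{2}^{(1)} = 1.06524 + (1.06524 − 1.18746)/3 = 1.02450
T_{2}^{(2)} = (16·1.02450 − 0.80333) / 15 = 1.03924

1.039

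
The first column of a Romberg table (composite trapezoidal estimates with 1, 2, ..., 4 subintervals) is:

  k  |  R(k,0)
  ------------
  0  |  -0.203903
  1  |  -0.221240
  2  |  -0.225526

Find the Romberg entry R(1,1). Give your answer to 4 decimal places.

-0.2270

R(1,1) = (4·(-0.221240) − (-0.203903)) / 3 = -0.227019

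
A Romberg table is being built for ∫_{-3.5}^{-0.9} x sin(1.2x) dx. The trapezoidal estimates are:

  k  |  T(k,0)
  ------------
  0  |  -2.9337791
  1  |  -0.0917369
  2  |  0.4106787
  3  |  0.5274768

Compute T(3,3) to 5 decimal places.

0.56572

Richardson extrapolation on the trapezoidal column (denominator 4−1=3):
T(1,1) = (4·(-0.0917369) − (-2.9337791)) / 3 = 0.8556105
T(2,1) = 0.4106787 + (0.4106787 − (-0.0917369))/3 = 0.5781506
T(3,1) = 0.5274768 + (0.5274768 − 0.4106787)/3 = 0.5664095
T(2,2) = 0.5781506 + (0.5781506 − 0.8556105)/15 = 0.5596533
T(3,2) = 0.5664095 + (0.5664095 − 0.5781506)/15 = 0.5656268
T(3,3) = 0.5656268 + (0.5656268 − 0.5596533)/63 = 0.5657216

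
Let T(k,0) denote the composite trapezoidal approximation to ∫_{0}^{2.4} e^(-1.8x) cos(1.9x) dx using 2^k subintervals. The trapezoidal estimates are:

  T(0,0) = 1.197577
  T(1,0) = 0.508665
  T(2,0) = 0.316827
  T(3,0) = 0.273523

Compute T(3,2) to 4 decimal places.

Richardson extrapolation on the trapezoidal column (denominator 4−1=3):
T(2,1) = (4·0.316827 − 0.508665) / 3 = 0.252881
T(3,1) = 0.273523 + (0.273523 − 0.316827)/3 = 0.259088
T(3,2) = 0.259088 + (0.259088 − 0.252881)/15 = 0.259502
(Column j=1 coincides with Simpson's rule on the same nodes.)

0.2595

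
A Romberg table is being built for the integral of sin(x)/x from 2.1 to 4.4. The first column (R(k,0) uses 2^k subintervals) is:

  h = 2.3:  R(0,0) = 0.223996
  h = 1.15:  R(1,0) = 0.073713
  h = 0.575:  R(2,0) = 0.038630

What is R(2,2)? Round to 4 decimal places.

0.0272

Richardson extrapolation on the trapezoidal column (denominator 4−1=3):
R(1,1) = (4·0.073713 − 0.223996) / 3 = 0.023619
R(2,1) = (4·0.038630 − 0.073713) / 3 = 0.026936
R(2,2) = (16·0.026936 − 0.023619) / 15 = 0.027157
(Column j=1 coincides with Simpson's rule on the same nodes.)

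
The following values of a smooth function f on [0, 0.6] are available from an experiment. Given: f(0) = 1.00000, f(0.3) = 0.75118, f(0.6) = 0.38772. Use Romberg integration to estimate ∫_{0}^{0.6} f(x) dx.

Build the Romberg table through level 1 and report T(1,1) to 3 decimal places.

0.439

T(0,0) (trapezoid, 1 panel, h=0.6000): 0.41632
T(1,0) (trapezoid, 2 panels, h=0.3000): 0.43351
T(1,1) = 0.43351 + (0.43351 − 0.41632)/3 = 0.43924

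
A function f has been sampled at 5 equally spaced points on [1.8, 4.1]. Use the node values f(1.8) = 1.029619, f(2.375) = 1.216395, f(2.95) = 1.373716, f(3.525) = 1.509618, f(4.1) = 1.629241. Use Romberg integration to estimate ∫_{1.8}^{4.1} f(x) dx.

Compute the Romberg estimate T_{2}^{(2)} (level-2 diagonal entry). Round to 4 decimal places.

3.1262

T_{0}^{(0)} (trapezoid, 1 panel, h=2.3000): 3.057689
T_{1}^{(0)} (trapezoid, 2 panels, h=1.1500): 3.108618
T_{2}^{(0)} (trapezoid, 4 panels, h=0.5750): 3.121766
T_{1}^{(1)} = 3.108618 + (3.108618 − 3.057689)/3 = 3.125594
T_{2}^{(1)} = 3.121766 + (3.121766 − 3.108618)/3 = 3.126149
T_{2}^{(2)} = 3.126149 + (3.126149 − 3.125594)/15 = 3.126186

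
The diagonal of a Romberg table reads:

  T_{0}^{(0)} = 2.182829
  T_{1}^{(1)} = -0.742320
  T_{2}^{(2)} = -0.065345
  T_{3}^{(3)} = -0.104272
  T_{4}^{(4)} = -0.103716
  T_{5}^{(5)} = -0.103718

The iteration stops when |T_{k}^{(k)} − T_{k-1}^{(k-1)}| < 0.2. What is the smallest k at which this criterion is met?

|T_{1}^{(1)} − T_{0}^{(0)}| = 2.925149 ≥ 0.2
|T_{2}^{(2)} − T_{1}^{(1)}| = 0.676975 ≥ 0.2
|T_{3}^{(3)} − T_{2}^{(2)}| = 0.038927 < 0.2

k = 3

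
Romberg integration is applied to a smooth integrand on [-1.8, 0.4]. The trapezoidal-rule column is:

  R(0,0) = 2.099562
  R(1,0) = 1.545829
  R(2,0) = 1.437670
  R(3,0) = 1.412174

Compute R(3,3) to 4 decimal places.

1.4038

R(1,1) = (4·1.545829 − 2.099562) / 3 = 1.361251
R(2,1) = (4·1.437670 − 1.545829) / 3 = 1.401617
R(3,1) = 1.412174 + (1.412174 − 1.437670)/3 = 1.403675
R(2,2) = 1.401617 + (1.401617 − 1.361251)/15 = 1.404308
R(3,2) = (16·1.403675 − 1.401617) / 15 = 1.403812
R(3,3) = 1.403812 + (1.403812 − 1.404308)/63 = 1.403804
(Column j=1 coincides with Simpson's rule on the same nodes.)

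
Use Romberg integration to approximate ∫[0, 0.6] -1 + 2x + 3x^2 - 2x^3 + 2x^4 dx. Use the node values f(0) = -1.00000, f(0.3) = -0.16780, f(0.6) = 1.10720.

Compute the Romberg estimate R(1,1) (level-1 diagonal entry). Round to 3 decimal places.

R(0,0) (trapezoid, 1 panel, h=0.6000): 0.03216
R(1,0) (trapezoid, 2 panels, h=0.3000): -0.03426
R(1,1) = -0.03426 + (-0.03426 − 0.03216)/3 = -0.05640

-0.056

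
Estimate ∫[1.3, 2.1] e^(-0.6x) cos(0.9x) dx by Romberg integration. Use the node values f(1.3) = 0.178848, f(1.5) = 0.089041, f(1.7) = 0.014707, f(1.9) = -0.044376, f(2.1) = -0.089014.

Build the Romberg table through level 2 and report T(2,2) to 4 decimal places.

T(0,0) (trapezoid, 1 panel, h=0.8000): 0.035934
T(1,0) (trapezoid, 2 panels, h=0.4000): 0.023850
T(2,0) (trapezoid, 4 panels, h=0.2000): 0.020858
T(1,1) = 0.023850 + (0.023850 − 0.035934)/3 = 0.019822
T(2,1) = 0.020858 + (0.020858 − 0.023850)/3 = 0.019861
T(2,2) = 0.019861 + (0.019861 − 0.019822)/15 = 0.019864

0.0199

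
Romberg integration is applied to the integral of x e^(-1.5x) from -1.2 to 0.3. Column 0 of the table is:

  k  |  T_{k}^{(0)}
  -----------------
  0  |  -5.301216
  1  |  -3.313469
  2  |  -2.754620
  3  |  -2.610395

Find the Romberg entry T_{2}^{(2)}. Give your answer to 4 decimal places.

-2.5628

T_{1}^{(1)} = (4·(-3.313469) − (-5.301216)) / 3 = -2.650887
T_{2}^{(1)} = -2.754620 + (-2.754620 − (-3.313469))/3 = -2.568337
T_{2}^{(2)} = -2.568337 + (-2.568337 − (-2.650887))/15 = -2.562834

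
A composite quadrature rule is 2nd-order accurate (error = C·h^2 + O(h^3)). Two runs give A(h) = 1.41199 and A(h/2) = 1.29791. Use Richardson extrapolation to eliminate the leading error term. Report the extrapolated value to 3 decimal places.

The leading error scales as h^2; refining by a factor of 2 reduces it by 2^2 = 4.
Extrapolated value = (4·A(h/2) − A(h)) / (4 − 1)
= (4·1.29791 − 1.41199) / 3
= 3.77965 / 3 = 1.25988

1.260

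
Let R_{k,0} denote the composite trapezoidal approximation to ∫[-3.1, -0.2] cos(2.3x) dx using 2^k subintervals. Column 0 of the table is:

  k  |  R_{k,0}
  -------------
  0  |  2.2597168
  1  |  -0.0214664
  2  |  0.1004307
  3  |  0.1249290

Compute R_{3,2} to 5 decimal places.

R_{2,1} = (4·0.1004307 − (-0.0214664)) / 3 = 0.1410631
R_{3,1} = (4·0.1249290 − 0.1004307) / 3 = 0.1330951
R_{3,2} = (16·0.1330951 − 0.1410631) / 15 = 0.1325639

0.13256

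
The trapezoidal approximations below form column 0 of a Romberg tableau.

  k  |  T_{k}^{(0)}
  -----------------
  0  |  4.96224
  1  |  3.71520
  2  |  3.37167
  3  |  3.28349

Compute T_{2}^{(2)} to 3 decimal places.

3.254

T_{1}^{(1)} = (4·3.71520 − 4.96224) / 3 = 3.29952
T_{2}^{(1)} = 3.37167 + (3.37167 − 3.71520)/3 = 3.25716
T_{2}^{(2)} = (16·3.25716 − 3.29952) / 15 = 3.25434
(Column j=1 coincides with Simpson's rule on the same nodes.)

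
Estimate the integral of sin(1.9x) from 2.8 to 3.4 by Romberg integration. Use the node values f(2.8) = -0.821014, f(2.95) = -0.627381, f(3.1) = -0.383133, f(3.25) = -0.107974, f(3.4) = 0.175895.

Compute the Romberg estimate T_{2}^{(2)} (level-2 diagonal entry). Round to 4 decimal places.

T_{0}^{(0)} (trapezoid, 1 panel, h=0.6000): -0.193536
T_{1}^{(0)} (trapezoid, 2 panels, h=0.3000): -0.211708
T_{2}^{(0)} (trapezoid, 4 panels, h=0.1500): -0.216157
T_{1}^{(1)} = -0.211708 + (-0.211708 − (-0.193536))/3 = -0.217765
T_{2}^{(1)} = -0.216157 + (-0.216157 − (-0.211708))/3 = -0.217640
T_{2}^{(2)} = -0.217640 + (-0.217640 − (-0.217765))/15 = -0.217632

-0.2176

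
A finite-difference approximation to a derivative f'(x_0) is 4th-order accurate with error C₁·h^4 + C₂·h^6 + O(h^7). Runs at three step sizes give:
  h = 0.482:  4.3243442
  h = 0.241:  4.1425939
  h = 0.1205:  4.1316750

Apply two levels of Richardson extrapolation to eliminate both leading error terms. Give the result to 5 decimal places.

4.13095

First eliminate the h^4 term (factor 2^4 = 16):
  B₁ = (16·4.1425939 − 4.3243442)/15 = 4.1304772
  B₂ = (16·4.1316750 − 4.1425939)/15 = 4.1309471
Then eliminate the h^6 term (factor 2^6 = 64):
  (64·4.1309471 − 4.1304772)/63 = 4.1309546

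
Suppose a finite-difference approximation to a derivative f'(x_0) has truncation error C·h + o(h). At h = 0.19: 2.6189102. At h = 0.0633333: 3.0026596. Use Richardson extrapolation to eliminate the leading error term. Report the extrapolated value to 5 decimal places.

3.19453

Extrapolated value = (3·A(h/3) − A(h)) / (3 − 1)
= (3·3.0026596 − 2.6189102) / 2
= 6.3890686 / 2 = 3.1945343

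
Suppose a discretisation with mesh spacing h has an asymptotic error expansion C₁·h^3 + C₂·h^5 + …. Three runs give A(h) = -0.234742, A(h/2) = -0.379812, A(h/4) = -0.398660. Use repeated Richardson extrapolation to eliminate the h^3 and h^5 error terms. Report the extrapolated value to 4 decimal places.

-0.4014

First eliminate the h^3 term (factor 2^3 = 8):
  B₁ = (8·(-0.379812) − (-0.234742))/7 = -0.400536
  B₂ = (8·(-0.398660) − (-0.379812))/7 = -0.401353
Then eliminate the h^5 term (factor 2^5 = 32):
  (32·(-0.401353) − (-0.400536))/31 = -0.401379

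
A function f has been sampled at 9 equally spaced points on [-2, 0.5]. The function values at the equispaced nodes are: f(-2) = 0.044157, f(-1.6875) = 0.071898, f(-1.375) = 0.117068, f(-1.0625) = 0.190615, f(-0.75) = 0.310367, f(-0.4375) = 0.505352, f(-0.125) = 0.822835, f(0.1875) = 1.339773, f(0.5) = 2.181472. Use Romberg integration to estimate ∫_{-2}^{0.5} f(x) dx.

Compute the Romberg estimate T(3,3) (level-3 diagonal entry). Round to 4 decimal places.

T(0,0) (trapezoid, 1 panel, h=2.5000): 2.782036
T(1,0) (trapezoid, 2 panels, h=1.2500): 1.778977
T(2,0) (trapezoid, 4 panels, h=0.6250): 1.476928
T(3,0) (trapezoid, 8 panels, h=0.3125): 1.397101
T(1,1) = 1.778977 + (1.778977 − 2.782036)/3 = 1.444624
T(2,1) = 1.476928 + (1.476928 − 1.778977)/3 = 1.376245
T(3,1) = 1.397101 + (1.397101 − 1.476928)/3 = 1.370492
T(2,2) = 1.376245 + (1.376245 − 1.444624)/15 = 1.371686
T(3,2) = 1.370492 + (1.370492 − 1.376245)/15 = 1.370108
T(3,3) = 1.370108 + (1.370108 − 1.371686)/63 = 1.370083

1.3701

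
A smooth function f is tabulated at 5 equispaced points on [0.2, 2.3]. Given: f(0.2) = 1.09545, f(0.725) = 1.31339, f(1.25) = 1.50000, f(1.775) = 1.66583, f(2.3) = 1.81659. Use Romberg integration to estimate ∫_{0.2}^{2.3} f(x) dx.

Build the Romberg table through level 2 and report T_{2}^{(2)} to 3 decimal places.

3.120

T_{0}^{(0)} (trapezoid, 1 panel, h=2.1000): 3.05764
T_{1}^{(0)} (trapezoid, 2 panels, h=1.0500): 3.10382
T_{2}^{(0)} (trapezoid, 4 panels, h=0.5250): 3.11600
T_{1}^{(1)} = 3.10382 + (3.10382 − 3.05764)/3 = 3.11921
T_{2}^{(1)} = 3.11600 + (3.11600 − 3.10382)/3 = 3.12006
T_{2}^{(2)} = 3.12006 + (3.12006 − 3.11921)/15 = 3.12012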